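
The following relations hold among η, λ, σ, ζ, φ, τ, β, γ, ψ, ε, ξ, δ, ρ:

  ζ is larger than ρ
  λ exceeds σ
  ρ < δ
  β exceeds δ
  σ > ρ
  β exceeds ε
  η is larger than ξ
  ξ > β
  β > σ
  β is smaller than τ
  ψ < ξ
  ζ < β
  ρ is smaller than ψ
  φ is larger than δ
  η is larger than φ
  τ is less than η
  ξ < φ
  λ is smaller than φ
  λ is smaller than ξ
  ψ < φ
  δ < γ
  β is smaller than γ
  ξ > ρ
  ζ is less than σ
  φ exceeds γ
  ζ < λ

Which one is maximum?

ρ is not greatest since ρ < ζ; δ is not greatest since δ < β; ζ is not greatest since ζ < λ; σ is not greatest since σ < β; ε is not greatest since ε < β; λ is not greatest since λ < ξ; β is not greatest since β < γ; ψ is not greatest since ψ < ξ; γ is not greatest since γ < φ; ξ is not greatest since ξ < φ; τ is not greatest since τ < η; φ is not greatest since φ < η.
Only η has nothing above it, so η is the maximum.

η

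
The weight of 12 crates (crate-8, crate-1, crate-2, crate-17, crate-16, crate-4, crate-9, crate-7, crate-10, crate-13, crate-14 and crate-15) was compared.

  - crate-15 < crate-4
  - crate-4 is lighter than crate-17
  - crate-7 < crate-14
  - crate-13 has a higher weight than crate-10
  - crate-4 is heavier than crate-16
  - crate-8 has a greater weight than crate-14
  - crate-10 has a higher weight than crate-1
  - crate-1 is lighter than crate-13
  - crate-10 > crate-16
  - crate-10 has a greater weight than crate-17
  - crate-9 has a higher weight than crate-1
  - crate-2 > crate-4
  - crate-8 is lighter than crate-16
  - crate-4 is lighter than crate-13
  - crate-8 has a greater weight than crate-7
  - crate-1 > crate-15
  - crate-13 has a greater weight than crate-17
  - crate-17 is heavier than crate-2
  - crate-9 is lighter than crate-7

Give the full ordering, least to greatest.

crate-15 < crate-1 < crate-9 < crate-7 < crate-14 < crate-8 < crate-16 < crate-4 < crate-2 < crate-17 < crate-10 < crate-13

The consecutive links are each given: crate-15 < crate-1; crate-1 < crate-9; crate-9 < crate-7; crate-7 < crate-14; crate-14 < crate-8; crate-8 < crate-16; crate-16 < crate-4; crate-4 < crate-2; crate-2 < crate-17; crate-17 < crate-10; crate-10 < crate-13.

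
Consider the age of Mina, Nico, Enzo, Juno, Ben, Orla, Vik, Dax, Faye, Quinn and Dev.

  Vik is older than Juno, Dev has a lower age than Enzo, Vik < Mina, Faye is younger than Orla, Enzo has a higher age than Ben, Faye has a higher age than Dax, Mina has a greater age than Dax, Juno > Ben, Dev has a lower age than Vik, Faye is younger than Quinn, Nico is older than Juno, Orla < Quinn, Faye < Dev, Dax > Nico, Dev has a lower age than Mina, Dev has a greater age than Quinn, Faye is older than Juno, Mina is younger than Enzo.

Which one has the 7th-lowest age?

Quinn

Piecing the relations together gives one ordering: Ben < Juno < Nico < Dax < Faye < Orla < Quinn < Dev < Vik < Mina < Enzo.
Counting 7 from the smallest end gives Quinn.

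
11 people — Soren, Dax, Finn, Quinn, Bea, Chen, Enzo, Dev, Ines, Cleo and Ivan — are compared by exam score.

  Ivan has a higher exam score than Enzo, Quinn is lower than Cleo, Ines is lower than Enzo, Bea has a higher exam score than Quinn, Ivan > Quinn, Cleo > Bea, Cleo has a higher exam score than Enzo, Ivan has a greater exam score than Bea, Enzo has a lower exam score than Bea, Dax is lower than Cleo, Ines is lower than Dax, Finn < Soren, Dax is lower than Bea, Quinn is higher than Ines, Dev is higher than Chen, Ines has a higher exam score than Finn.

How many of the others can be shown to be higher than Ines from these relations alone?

6

Directly above Ines: Dax, Enzo, Quinn.
One step further: Bea, Cleo, Ivan (6 so far).
No other element is forced above Ines by the given relations, so the count is 6.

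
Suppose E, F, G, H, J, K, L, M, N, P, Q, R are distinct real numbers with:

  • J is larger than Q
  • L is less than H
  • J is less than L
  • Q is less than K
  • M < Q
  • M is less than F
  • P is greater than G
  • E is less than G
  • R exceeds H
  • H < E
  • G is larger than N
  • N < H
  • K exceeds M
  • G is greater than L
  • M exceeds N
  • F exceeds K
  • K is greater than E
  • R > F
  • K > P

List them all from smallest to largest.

N < M < Q < J < L < H < E < G < P < K < F < R

Nothing is placed below N, so it is least; from there N < M; M < Q; Q < J; J < L; L < H; H < E; E < G; G < P; P < K; K < F; F < R, each given directly.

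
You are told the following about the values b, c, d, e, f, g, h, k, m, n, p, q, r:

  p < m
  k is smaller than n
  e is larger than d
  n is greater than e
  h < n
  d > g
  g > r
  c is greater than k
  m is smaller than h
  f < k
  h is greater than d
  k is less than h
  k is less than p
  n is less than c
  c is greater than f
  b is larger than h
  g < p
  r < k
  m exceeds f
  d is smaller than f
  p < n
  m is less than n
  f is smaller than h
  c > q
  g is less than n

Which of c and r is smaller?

The relevant relations are r < g; g < d; d < f; f < k; k < p; p < m; m < h; h < n; n < c.
Chaining these gives r < g < d < f < k < p < m < h < n < c.
So r < c; r is the smaller of the two.

r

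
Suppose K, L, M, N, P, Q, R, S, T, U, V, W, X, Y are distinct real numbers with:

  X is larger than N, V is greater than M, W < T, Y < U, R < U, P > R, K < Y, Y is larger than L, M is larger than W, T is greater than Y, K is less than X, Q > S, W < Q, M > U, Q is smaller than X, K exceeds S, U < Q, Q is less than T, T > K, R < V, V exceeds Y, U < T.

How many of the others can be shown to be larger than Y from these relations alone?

Directly above Y: U, V, T.
One step further: Q, M (5 so far).
One step further: X (6 so far).
Nothing else is reachable above Y; 6 in all.

6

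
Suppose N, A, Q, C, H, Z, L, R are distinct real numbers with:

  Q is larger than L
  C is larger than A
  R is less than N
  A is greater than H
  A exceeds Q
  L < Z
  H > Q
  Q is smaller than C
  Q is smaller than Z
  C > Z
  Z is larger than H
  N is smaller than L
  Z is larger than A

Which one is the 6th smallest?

A

Chaining the given pairs: R < N < L < Q < H < A < Z < C.
Counting 6 from the smallest end gives A.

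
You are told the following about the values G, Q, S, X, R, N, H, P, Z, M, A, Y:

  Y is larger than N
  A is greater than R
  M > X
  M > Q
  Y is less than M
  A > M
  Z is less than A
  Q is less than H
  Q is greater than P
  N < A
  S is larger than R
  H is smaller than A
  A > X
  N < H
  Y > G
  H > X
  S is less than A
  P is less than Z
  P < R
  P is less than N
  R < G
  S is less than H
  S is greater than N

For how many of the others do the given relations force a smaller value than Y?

From Y the given relations immediately reach N, G.
From those, P, R — 4 in total.
Nothing else is reachable below Y; 4 in all.

4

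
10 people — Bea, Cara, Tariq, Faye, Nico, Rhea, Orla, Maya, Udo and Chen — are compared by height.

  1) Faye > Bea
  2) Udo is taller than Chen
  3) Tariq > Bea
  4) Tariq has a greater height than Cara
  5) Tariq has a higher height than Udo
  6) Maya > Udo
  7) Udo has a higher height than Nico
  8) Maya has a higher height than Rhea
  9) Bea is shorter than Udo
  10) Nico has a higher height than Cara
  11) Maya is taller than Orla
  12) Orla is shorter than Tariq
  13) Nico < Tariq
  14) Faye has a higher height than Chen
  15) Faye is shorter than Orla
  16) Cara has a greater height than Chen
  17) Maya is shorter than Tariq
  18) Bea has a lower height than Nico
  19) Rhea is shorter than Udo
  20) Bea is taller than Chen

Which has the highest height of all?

Tariq

Chaining downward from Tariq: directly below it, Bea, Cara, Orla, Nico, Udo, Maya; then Chen, Rhea, Faye.
That covers every other element, and nothing is given above Tariq, so Tariq is the highest height.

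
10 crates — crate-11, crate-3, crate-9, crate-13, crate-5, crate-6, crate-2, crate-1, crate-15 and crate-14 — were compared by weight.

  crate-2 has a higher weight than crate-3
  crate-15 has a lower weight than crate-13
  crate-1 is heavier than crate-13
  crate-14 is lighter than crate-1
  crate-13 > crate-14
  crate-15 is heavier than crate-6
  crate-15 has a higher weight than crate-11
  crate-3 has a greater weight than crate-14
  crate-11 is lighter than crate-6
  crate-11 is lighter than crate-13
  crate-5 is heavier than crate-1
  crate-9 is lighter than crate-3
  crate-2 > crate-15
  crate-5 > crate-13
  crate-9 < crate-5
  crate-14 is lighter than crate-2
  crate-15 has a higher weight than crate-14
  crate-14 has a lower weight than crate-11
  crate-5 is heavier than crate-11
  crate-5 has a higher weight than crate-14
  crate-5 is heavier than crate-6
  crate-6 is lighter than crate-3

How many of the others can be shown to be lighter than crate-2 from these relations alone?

The elements the relations force below crate-2 are crate-14, crate-11, crate-6, crate-15, crate-9, crate-3 — no chain reaches any other.
That is 6.

6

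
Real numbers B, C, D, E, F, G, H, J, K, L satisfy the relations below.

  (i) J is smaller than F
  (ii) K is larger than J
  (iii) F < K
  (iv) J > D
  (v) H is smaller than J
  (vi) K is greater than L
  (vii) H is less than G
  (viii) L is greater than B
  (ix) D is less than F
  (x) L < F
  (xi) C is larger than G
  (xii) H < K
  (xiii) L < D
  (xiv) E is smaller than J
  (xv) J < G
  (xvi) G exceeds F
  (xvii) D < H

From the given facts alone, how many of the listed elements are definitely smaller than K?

The elements the relations force below K are B, L, D, H, E, J, F — no chain reaches any other.
That is 7.

7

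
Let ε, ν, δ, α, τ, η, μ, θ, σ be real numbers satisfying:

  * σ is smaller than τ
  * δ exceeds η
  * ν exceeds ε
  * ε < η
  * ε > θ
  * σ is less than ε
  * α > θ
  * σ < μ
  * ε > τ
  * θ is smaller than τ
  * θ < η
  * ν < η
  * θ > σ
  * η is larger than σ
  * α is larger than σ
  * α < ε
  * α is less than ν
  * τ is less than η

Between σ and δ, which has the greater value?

δ

σ < θ and θ < α give σ < α.
Then α < ε extends the chain to ε.
Then ε < ν extends the chain to ν.
With ν < η: σ < θ < α < ε < ν < η.
Then η < δ extends the chain to δ.
So σ < δ; δ is the larger of the two.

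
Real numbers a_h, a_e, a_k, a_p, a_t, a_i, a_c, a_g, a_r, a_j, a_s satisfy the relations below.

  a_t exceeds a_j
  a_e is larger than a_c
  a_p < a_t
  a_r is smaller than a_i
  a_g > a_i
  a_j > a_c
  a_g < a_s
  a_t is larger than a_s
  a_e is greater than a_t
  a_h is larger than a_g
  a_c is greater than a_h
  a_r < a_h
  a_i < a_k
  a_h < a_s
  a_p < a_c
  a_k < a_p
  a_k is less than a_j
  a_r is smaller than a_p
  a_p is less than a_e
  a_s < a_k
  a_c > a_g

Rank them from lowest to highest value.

Each adjacent pair is fixed by a given relation: a_r < a_i; a_i < a_g; a_g < a_h; a_h < a_s; a_s < a_k; a_k < a_p; a_p < a_c; a_c < a_j; a_j < a_t; a_t < a_e. Chaining them end to end gives the full order.

a_r < a_i < a_g < a_h < a_s < a_k < a_p < a_c < a_j < a_t < a_e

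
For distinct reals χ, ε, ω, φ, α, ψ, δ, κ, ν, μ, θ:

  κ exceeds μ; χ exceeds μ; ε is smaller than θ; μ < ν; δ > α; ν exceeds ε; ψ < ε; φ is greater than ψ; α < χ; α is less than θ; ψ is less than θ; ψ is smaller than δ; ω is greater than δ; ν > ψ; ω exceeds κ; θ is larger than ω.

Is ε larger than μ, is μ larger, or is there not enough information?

Following every chain through μ: above μ we get κ, ω, χ, θ, ν.
ε is not reached, and no chain runs the other way from ε to μ.
So the given relations leave the order of μ and ε undetermined.

undetermined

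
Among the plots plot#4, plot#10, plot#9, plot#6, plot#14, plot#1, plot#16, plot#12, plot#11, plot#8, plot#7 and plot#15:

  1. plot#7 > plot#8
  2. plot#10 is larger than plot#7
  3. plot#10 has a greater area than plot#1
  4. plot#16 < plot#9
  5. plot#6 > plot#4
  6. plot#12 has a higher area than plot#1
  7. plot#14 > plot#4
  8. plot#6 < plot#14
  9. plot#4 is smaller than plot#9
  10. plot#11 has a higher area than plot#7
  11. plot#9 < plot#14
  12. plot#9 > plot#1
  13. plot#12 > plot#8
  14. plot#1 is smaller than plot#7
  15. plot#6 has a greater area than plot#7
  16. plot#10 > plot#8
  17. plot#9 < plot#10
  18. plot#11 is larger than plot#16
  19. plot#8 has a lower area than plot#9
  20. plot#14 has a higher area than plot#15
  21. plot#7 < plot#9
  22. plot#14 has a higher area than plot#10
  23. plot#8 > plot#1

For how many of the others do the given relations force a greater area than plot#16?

4

Directly above plot#16: plot#9, plot#11.
One step further: plot#10, plot#14 (4 so far).
No other element is forced above plot#16 by the given relations, so the count is 4.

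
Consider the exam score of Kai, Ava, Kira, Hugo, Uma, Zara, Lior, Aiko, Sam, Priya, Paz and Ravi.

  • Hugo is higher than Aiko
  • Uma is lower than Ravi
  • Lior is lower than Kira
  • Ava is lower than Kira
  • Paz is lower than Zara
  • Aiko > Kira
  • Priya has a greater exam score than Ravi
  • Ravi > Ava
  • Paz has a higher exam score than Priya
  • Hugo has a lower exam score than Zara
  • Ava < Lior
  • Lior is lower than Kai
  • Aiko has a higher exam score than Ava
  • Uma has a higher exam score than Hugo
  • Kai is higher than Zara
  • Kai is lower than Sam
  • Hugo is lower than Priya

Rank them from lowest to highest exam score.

Ava < Lior < Kira < Aiko < Hugo < Uma < Ravi < Priya < Paz < Zara < Kai < Sam

The consecutive links are each given: Ava < Lior; Lior < Kira; Kira < Aiko; Aiko < Hugo; Hugo < Uma; Uma < Ravi; Ravi < Priya; Priya < Paz; Paz < Zara; Zara < Kai; Kai < Sam.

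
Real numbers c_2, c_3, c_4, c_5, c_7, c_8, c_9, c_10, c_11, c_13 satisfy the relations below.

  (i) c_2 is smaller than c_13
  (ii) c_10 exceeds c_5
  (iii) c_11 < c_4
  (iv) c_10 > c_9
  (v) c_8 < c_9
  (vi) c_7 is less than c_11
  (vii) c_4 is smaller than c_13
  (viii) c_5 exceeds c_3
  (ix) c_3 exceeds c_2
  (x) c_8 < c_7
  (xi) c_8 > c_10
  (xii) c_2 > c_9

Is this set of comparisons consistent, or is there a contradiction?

inconsistent

Chaining the given relations yields c_9 < c_2 < c_3 < c_5 < c_10 < c_8, so c_9 < c_8. But one relation states c_8 < c_9. These cannot both hold.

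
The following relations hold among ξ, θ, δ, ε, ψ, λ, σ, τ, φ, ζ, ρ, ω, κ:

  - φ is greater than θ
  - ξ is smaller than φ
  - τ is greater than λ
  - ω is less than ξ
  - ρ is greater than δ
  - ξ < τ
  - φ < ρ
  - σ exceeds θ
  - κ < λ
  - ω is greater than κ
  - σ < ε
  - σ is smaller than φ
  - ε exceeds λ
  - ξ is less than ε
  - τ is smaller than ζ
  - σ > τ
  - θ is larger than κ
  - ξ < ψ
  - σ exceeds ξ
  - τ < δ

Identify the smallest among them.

Chaining upward from κ: directly above it, λ, ω, θ; then ξ, τ, σ, φ, ε; then δ, ζ, ψ, ρ.
That covers every other element, and nothing is given below κ, so κ is the smallest.

κ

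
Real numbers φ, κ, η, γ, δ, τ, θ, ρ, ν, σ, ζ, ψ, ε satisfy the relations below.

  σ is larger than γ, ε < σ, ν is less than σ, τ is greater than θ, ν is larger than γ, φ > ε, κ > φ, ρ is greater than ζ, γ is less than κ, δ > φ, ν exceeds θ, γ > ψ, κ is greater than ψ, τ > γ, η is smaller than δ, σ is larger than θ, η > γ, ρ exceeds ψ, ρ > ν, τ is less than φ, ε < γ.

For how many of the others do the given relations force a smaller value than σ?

Directly below σ: ε, γ, θ, ν.
One step further: ψ (5 so far).
No other element is forced below σ by the given relations, so the count is 5.

5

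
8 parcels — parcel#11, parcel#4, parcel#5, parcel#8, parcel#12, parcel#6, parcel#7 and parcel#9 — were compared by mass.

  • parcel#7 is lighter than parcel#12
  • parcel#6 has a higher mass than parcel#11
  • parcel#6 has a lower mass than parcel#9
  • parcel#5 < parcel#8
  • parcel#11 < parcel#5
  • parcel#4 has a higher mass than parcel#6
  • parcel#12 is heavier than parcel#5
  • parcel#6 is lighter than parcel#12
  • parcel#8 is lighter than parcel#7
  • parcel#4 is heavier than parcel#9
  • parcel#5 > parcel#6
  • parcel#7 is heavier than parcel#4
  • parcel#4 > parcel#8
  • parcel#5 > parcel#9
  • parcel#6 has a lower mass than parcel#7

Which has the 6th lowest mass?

parcel#4

Chaining the given pairs: parcel#11 < parcel#6 < parcel#9 < parcel#5 < parcel#8 < parcel#4 < parcel#7 < parcel#12.
Counting 6 from the smallest end gives parcel#4.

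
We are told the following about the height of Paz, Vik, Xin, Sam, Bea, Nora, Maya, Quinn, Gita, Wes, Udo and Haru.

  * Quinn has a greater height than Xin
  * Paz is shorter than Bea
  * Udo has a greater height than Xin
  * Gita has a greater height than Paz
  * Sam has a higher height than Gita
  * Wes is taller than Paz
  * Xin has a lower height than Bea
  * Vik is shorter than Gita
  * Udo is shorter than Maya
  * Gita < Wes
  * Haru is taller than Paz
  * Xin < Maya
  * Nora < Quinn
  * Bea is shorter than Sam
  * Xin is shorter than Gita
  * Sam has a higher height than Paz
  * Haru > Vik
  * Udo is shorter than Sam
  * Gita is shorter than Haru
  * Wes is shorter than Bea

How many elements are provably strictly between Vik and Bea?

2

Chaining upward from Vik reaches: Gita, Haru, Wes, Sam.
Chaining downward from Bea reaches: Xin, Paz, Gita, Wes.
Strictly between Vik and Bea are those in both lists: Gita, Wes — 2 elements.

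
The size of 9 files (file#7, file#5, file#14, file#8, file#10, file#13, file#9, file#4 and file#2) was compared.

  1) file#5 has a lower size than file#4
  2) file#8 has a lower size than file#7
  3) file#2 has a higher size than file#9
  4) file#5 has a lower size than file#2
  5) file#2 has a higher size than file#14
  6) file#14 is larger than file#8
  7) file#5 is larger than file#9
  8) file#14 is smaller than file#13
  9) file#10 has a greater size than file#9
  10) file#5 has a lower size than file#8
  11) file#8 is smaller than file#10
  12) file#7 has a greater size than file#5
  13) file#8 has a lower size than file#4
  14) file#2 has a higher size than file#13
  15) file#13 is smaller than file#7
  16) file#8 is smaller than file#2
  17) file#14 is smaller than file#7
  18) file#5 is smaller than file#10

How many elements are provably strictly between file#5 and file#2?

The relations place file#5 below file#2. An element lies strictly between them when it is forced above file#5 and also forced below file#2.
Above file#5: {file#8, file#14, file#13, file#10, file#7, file#4}. Below file#2: {file#9, file#8, file#14, file#13}.
Intersection: {file#8, file#14, file#13} — 3.

3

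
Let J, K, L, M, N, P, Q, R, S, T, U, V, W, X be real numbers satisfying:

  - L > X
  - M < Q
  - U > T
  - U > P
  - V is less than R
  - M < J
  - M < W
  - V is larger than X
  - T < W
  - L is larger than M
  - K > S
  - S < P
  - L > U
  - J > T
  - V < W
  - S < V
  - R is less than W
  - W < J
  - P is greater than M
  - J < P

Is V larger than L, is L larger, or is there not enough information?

V < R and R < W give V < W.
Then W < J extends the chain to J.
With J < P: V < R < W < J < P.
With P < U: V < R < W < J < P < U.
With U < L: V < R < W < J < P < U < L.
So L is larger.

L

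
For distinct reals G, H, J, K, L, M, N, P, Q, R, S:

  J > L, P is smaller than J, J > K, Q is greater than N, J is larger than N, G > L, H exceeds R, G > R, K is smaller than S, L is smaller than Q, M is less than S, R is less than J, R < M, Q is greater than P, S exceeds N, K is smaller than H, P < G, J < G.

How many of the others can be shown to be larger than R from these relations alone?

5

From R the given relations immediately reach J, G, M, H.
From those, S — 5 in total.
Nothing else is reachable above R; 5 in all.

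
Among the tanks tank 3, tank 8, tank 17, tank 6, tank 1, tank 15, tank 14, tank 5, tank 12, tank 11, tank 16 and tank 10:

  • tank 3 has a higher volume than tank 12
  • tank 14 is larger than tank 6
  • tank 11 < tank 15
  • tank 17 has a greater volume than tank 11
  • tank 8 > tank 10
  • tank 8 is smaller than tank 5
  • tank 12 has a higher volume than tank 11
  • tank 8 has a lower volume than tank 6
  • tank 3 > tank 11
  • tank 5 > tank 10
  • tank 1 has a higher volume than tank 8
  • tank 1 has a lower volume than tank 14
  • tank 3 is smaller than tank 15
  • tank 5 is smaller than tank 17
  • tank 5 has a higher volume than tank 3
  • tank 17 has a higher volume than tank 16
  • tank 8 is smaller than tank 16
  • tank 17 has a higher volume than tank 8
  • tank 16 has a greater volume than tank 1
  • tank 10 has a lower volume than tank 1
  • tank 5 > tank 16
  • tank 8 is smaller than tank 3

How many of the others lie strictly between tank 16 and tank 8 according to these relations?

1

The relations place tank 8 below tank 16. An element lies strictly between them when it is forced above tank 8 and also forced below tank 16.
Above tank 8: {tank 1, tank 3, tank 15, tank 5, tank 17, tank 6, tank 14}. Below tank 16: {tank 10, tank 1}.
Intersection: {tank 1} — 1.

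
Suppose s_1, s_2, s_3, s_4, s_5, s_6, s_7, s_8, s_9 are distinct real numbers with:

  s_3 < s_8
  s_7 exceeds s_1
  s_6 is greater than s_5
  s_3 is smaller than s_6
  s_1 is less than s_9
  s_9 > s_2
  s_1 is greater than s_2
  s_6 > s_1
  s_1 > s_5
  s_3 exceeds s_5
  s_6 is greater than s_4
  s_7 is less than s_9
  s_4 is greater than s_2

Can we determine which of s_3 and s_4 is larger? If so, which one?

undetermined

Following every chain through s_3: above s_3 we get s_8, s_6; below s_3 we get s_5.
s_4 is not reached, and no chain runs the other way from s_4 to s_3.
So the given relations leave the order of s_3 and s_4 undetermined.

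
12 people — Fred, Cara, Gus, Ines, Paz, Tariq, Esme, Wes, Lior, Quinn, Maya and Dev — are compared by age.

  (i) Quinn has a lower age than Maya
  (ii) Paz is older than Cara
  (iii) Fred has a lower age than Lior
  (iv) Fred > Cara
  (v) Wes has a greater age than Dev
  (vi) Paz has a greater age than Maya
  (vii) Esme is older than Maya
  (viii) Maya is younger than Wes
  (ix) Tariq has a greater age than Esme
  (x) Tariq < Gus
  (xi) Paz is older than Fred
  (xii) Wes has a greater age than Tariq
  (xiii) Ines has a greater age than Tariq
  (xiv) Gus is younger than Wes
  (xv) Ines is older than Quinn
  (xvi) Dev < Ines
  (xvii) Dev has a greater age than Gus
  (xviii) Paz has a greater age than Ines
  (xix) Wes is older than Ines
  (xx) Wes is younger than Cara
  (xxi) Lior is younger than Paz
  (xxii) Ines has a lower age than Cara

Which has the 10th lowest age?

Fred

The consecutive relations fix a unique order: Quinn < Maya < Esme < Tariq < Gus < Dev < Ines < Wes < Cara < Fred < Lior < Paz.
Counting 10 from the smallest end gives Fred.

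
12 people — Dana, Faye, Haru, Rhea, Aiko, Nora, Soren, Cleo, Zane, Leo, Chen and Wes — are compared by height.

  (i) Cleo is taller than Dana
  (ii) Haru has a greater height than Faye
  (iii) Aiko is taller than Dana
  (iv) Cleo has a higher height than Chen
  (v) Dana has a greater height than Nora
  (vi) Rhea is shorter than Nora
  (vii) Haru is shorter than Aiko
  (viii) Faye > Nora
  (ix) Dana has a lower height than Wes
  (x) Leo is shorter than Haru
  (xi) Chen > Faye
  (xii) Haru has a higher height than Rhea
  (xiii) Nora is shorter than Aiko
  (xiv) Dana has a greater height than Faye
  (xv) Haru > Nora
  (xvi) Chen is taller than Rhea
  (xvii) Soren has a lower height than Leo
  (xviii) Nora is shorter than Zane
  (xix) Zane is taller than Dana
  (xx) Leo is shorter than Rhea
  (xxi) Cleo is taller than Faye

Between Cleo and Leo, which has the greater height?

Leo < Rhea and Rhea < Nora give Leo < Nora.
With Nora < Faye: Leo < Rhea < Nora < Faye.
Then Faye < Chen extends the chain to Chen.
With Chen < Cleo: Leo < Rhea < Nora < Faye < Chen < Cleo.
So Leo < Cleo; Cleo is the taller of the two.

Cleo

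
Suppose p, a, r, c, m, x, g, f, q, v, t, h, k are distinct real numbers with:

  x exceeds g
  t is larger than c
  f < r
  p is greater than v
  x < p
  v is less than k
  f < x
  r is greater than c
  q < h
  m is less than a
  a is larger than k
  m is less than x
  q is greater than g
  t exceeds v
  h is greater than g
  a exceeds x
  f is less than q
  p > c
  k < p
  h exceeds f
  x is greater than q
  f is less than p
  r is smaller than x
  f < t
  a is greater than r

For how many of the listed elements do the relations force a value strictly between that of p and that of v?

1

Chaining upward from v reaches: k, a, t.
Chaining downward from p reaches: c, m, f, k, g, q, r, x.
Strictly between v and p are those in both lists: k — 1 element.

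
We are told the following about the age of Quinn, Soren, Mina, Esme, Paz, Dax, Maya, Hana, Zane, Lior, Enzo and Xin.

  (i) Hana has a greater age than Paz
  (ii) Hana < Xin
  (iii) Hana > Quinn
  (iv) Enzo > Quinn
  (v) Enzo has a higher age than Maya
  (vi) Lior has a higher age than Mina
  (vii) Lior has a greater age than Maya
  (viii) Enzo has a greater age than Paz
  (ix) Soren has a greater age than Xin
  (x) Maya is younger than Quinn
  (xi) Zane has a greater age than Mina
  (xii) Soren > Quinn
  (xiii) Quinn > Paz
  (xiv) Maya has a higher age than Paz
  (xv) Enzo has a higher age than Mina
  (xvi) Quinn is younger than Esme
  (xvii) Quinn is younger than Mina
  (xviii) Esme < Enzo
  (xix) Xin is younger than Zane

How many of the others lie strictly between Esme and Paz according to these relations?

2

Chaining upward from Paz reaches: Maya, Quinn, Mina, Hana, Xin, Soren, Enzo, Lior, Zane.
Chaining downward from Esme reaches: Maya, Quinn.
Strictly between Paz and Esme are those in both lists: Maya, Quinn — 2 elements.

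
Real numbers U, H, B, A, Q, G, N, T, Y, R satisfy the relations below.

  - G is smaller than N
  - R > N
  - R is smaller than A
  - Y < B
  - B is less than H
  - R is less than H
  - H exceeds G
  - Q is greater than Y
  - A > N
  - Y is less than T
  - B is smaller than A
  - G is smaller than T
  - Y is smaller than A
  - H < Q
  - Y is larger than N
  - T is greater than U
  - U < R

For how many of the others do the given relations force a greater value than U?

From U the given relations immediately reach R, T.
From those, H, A — 4 in total.
From those, Q — 5 in total.
Nothing else is reachable above U; 5 in all.

5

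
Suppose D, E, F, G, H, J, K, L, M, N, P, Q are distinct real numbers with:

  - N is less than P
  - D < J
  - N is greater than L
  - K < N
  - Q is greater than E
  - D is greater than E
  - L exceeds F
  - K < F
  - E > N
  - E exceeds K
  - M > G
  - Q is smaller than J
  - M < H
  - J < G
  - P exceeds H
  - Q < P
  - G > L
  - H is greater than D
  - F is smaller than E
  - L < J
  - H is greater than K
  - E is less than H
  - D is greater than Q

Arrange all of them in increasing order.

K < F < L < N < E < Q < D < J < G < M < H < P

Nothing is placed below K, so it is least; from there K < F; F < L; L < N; N < E; E < Q; Q < D; D < J; J < G; G < M; M < H; H < P, each given directly.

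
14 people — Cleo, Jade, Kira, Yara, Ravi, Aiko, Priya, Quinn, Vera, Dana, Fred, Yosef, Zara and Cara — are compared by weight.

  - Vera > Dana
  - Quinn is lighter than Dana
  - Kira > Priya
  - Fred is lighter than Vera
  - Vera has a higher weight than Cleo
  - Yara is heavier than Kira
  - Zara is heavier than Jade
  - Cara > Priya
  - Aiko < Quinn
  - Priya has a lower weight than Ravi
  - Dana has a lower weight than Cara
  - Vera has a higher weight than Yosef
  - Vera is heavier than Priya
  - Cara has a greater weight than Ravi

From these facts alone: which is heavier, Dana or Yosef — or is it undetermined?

undetermined

Following every chain through Dana: above Dana we get Vera, Cara; below Dana we get Aiko, Quinn.
Yosef is not reached, and no chain runs the other way from Yosef to Dana.
So the given relations leave the order of Dana and Yosef undetermined.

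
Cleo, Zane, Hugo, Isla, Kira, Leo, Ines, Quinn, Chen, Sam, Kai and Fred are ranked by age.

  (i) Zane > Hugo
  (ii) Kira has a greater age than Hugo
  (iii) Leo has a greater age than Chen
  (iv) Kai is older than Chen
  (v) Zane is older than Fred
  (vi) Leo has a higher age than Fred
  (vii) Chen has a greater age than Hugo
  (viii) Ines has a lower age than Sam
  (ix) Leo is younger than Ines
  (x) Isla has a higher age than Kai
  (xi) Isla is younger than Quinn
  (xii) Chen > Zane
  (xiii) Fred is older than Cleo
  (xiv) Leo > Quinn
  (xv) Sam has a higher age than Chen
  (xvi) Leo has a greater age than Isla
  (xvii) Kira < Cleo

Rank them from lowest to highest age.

Nothing is placed below Hugo, so it is least; from there Hugo < Kira; Kira < Cleo; Cleo < Fred; Fred < Zane; Zane < Chen; Chen < Kai; Kai < Isla; Isla < Quinn; Quinn < Leo; Leo < Ines; Ines < Sam, each given directly.

Hugo < Kira < Cleo < Fred < Zane < Chen < Kai < Isla < Quinn < Leo < Ines < Sam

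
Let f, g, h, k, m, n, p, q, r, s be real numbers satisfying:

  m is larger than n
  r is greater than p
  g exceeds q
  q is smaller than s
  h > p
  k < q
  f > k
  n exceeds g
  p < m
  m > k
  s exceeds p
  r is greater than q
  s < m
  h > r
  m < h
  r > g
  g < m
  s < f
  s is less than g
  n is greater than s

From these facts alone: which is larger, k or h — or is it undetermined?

The relevant relations are k < q; q < s; s < g; g < n; n < m; m < h.
Together: k < q < s < g < n < m < h.
So h is larger.

h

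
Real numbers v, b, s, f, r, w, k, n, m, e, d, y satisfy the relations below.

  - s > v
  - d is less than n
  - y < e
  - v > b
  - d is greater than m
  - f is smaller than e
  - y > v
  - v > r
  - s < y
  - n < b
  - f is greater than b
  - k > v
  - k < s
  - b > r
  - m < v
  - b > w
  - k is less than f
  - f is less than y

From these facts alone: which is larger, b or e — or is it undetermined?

b < v < k < f < y < e, by transitivity through v, k, f, y.
So e is larger.

e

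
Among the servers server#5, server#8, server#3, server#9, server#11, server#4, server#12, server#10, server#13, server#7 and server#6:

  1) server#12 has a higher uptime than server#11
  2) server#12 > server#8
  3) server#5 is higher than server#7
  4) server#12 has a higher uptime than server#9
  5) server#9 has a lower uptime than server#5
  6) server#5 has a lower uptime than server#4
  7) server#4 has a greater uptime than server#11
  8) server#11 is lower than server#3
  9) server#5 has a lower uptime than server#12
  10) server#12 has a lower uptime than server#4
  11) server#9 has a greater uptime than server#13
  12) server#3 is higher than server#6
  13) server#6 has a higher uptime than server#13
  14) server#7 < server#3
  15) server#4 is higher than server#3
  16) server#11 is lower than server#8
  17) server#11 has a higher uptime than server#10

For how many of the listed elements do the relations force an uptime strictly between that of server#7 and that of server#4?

3

Chaining upward from server#7 reaches: server#5, server#12, server#3.
Chaining downward from server#4 reaches: server#10, server#11, server#13, server#6, server#8, server#9, server#5, server#12, server#3.
Strictly between server#7 and server#4 are those in both lists: server#5, server#12, server#3 — 3 elements.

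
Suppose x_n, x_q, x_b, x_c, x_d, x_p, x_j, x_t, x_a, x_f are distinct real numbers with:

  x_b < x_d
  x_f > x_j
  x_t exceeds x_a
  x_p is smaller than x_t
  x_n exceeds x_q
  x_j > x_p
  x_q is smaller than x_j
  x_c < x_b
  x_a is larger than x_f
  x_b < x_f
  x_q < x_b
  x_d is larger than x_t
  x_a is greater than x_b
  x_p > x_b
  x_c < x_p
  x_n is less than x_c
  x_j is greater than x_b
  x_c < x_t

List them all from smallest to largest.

The consecutive links are each given: x_q < x_n; x_n < x_c; x_c < x_b; x_b < x_p; x_p < x_j; x_j < x_f; x_f < x_a; x_a < x_t; x_t < x_d.

x_q < x_n < x_c < x_b < x_p < x_j < x_f < x_a < x_t < x_d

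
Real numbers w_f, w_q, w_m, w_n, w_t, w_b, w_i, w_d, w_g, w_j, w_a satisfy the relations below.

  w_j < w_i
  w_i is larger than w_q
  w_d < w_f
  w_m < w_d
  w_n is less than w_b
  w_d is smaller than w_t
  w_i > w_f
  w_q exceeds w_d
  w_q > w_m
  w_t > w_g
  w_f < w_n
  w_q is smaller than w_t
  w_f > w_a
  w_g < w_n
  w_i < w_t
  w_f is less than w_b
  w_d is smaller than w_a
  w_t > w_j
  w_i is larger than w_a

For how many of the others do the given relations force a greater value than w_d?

7

The elements the relations force above w_d are w_q, w_a, w_f, w_i, w_t, w_n, w_b — no chain reaches any other.
That is 7.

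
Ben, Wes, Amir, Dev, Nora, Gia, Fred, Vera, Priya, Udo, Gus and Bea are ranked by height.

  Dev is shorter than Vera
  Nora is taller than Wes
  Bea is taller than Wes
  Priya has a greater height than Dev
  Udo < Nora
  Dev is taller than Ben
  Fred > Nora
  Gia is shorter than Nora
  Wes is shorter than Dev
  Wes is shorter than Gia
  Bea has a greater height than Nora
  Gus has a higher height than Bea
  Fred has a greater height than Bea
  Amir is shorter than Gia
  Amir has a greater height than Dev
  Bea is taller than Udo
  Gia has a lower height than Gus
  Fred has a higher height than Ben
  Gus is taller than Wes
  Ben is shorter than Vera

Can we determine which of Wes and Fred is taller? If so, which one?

Chaining the given relations: Wes < Dev < Amir < Gia < Nora < Bea < Fred.
So Fred is taller.

Fred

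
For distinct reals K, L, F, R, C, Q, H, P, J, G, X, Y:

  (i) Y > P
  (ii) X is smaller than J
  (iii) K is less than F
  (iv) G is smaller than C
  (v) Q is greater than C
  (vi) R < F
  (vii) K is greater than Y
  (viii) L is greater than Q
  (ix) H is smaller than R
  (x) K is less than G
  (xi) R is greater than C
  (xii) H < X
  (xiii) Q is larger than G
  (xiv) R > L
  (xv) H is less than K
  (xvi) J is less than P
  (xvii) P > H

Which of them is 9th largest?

P

Piecing the relations together gives one ordering: H < X < J < P < Y < K < G < C < Q < L < R < F.
Counting 9 from the largest end gives P.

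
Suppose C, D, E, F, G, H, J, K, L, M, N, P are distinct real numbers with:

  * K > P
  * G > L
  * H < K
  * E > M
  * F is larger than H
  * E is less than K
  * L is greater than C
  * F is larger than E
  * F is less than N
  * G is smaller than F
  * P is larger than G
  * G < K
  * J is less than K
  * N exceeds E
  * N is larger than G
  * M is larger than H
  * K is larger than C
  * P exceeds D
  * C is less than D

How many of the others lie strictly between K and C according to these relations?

Chaining upward from C reaches: L, D, G, F, P, N.
Chaining downward from K reaches: H, M, L, D, J, G, E, P.
Strictly between C and K are those in both lists: L, D, G, P — 4 elements.

4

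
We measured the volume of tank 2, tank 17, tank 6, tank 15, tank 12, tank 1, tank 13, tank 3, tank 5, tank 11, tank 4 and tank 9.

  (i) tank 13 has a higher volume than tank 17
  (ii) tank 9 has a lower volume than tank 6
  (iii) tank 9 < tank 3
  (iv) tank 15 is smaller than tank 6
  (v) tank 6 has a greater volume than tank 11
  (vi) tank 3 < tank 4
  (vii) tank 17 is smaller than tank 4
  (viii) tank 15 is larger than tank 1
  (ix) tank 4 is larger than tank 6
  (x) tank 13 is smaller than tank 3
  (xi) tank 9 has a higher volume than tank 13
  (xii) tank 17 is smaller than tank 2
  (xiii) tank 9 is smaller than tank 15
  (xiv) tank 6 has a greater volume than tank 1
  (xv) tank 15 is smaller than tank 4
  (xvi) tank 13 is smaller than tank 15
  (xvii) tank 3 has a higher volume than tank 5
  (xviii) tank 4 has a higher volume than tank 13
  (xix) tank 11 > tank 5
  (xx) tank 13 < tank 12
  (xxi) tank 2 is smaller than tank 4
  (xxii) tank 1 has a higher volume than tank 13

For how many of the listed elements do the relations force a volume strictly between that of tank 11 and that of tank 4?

Chaining upward from tank 11 reaches: tank 6.
Chaining downward from tank 4 reaches: tank 17, tank 13, tank 9, tank 5, tank 3, tank 1, tank 2, tank 15, tank 6.
Strictly between tank 11 and tank 4 are those in both lists: tank 6 — 1 element.

1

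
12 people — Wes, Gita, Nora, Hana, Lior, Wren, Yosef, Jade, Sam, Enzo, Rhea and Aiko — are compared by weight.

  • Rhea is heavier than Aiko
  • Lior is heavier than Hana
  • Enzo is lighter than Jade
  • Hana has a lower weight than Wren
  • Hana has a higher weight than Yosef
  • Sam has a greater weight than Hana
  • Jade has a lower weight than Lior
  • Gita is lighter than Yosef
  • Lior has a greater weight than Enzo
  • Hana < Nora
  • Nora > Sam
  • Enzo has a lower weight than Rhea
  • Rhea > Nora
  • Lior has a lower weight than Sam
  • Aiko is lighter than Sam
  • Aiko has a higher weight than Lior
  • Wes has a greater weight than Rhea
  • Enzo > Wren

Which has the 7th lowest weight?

Lior

The consecutive relations fix a unique order: Gita < Yosef < Hana < Wren < Enzo < Jade < Lior < Aiko < Sam < Nora < Rhea < Wes.
Counting 7 from the smallest end gives Lior.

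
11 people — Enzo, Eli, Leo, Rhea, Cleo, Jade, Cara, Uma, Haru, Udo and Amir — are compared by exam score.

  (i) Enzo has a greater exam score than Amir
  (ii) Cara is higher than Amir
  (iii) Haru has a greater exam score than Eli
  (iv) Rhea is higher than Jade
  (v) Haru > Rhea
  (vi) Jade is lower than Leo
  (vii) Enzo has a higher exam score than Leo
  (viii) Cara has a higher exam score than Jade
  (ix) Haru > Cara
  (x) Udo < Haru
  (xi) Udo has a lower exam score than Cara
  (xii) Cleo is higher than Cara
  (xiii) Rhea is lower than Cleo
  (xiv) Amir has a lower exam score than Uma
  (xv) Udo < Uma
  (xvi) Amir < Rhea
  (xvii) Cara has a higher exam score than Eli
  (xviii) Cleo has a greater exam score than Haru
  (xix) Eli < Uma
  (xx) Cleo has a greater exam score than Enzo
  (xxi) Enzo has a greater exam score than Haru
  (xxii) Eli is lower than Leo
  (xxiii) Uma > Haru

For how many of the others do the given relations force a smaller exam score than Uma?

Directly below Uma: Udo, Amir, Eli, Haru.
One step further: Rhea, Cara (6 so far).
One step further: Jade (7 so far).
No other element is forced below Uma by the given relations, so the count is 7.

7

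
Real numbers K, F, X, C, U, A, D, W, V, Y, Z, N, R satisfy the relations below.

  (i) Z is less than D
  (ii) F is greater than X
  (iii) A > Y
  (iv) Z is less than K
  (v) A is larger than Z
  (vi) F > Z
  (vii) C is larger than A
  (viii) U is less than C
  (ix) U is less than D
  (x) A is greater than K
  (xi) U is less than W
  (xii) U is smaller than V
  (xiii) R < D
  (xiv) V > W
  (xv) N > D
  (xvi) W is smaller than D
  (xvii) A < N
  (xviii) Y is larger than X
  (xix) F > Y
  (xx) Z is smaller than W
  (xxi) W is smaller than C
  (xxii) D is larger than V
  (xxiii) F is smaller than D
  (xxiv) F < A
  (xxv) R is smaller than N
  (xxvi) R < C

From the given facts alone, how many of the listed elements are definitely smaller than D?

From D the given relations immediately reach U, R, Z, W, F, V.
From those, X, Y — 8 in total.
Nothing else is reachable below D; 8 in all.

8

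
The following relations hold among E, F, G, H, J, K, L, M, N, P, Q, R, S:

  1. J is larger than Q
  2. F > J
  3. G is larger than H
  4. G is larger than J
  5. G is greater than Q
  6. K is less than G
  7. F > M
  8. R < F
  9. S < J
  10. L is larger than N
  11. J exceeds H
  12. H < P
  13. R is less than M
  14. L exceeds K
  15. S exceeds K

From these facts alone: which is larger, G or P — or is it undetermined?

undetermined

Following every chain through P: below P we get H.
G is not reached, and no chain runs the other way from G to P.
So the given relations leave the order of P and G undetermined.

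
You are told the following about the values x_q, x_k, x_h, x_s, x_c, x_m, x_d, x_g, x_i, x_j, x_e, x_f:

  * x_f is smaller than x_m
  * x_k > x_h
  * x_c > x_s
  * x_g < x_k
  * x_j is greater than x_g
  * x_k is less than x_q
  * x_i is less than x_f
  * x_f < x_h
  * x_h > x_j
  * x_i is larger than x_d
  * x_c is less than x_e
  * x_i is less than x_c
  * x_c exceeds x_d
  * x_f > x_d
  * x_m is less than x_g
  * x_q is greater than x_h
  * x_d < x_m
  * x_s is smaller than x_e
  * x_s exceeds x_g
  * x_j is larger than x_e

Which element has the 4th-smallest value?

Piecing the relations together gives one ordering: x_d < x_i < x_f < x_m < x_g < x_s < x_c < x_e < x_j < x_h < x_k < x_q.
The 4th smallest is x_m.

x_m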